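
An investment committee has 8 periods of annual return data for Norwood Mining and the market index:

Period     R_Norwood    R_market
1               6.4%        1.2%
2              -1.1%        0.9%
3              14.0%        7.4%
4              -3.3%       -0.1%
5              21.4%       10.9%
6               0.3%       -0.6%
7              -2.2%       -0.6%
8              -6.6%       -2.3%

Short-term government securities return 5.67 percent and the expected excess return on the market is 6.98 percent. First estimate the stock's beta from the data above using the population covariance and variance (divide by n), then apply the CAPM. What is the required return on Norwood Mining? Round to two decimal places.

19.93%

Mean R_i = (6.4 − 1.1 + 14.0 − 3.3 + 21.4 + 0.3 − 2.2 − 6.6) / 8 = 3.6125%
Mean R_m = (1.2 + 0.9 + 7.4 − 0.1 + 10.9 − 0.6 − 0.6 − 2.3) / 8 = 2.1000%
Σ(R_i − R̄_i)(R_m − R̄_m) = 299.5100  ⇒  Cov = 299.5100 / 8 = 37.4388
Σ(R_m − R̄_m)² = 146.5600  ⇒  Var(R_m) = 146.5600 / 8 = 18.3200
β = Cov / Var(R_m) = 37.4388 / 18.3200 = 2.0436
E(R) = R_f + β × MRP = 5.67% + 2.0436 × 6.98% = 19.93%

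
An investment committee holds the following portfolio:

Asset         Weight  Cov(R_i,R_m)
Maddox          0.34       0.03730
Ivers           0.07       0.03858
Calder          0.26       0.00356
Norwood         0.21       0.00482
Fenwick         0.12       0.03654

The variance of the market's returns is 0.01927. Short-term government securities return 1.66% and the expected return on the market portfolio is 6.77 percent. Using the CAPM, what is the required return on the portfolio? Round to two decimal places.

β_Maddox = 0.03730 / 0.01927 = 1.9357
β_Ivers = 0.03858 / 0.01927 = 2.0021
β_Calder = 0.00356 / 0.01927 = 0.1847
β_Norwood = 0.00482 / 0.01927 = 0.2501
β_Fenwick = 0.03654 / 0.01927 = 1.8962
β_P = Σ w_i β_i = 0.34×1.9357 + 0.07×2.0021 + 0.26×0.1847 + 0.21×0.2501 + 0.12×1.8962 = 1.1264
MRP = 6.77% − 1.66% = 5.11%
E(R_P) = R_f + β_P × MRP = 1.66% + 1.1264 × 5.11% = 7.42%

7.42%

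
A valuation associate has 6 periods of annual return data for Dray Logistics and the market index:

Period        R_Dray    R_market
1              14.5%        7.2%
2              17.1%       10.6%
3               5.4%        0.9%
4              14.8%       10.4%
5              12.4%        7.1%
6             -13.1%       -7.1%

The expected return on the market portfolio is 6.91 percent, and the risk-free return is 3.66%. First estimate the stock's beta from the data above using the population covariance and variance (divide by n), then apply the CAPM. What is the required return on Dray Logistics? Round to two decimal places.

8.93%

Mean R_i = (14.5 + 17.1 + 5.4 + 14.8 + 12.4 − 13.1) / 6 = 8.5167%
Mean R_m = (7.2 + 10.6 + 0.9 + 10.4 + 7.1 − 7.1) / 6 = 4.8500%
Σ(R_i − R̄_i)(R_m − R̄_m) = 377.6550  ⇒  Cov = 377.6550 / 6 = 62.9425
Σ(R_m − R̄_m)² = 232.8550  ⇒  Var(R_m) = 232.8550 / 6 = 38.8092
β = Cov / Var(R_m) = 62.9425 / 38.8092 = 1.6218
MRP = 6.91% − 3.66% = 3.25%
E(R) = R_f + β × MRP = 3.66% + 1.6218 × 3.25% = 8.93%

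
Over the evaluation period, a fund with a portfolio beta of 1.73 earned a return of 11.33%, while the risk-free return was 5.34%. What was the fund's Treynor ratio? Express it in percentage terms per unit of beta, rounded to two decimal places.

3.46%

Treynor = (R_P − R_f) / β_P = (11.33% − 5.34%) / 1.7300 = 5.99% / 1.7300 = 3.46%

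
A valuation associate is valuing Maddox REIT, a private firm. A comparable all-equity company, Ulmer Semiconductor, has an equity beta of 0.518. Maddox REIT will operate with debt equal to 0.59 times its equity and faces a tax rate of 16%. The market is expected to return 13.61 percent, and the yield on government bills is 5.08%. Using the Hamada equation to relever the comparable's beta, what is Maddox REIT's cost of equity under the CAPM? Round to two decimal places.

β_L = β_U × [1 + (1 − t)(D/E)] = 0.518 × [1 + (1 − 0.16) × 0.59]
    = 0.518 × [1 + 0.84 × 0.59] = 0.518 × 1.4956 = 0.7747
MRP = 13.61% − 5.08% = 8.53%
E(R) = R_f + β_L × MRP = 5.08% + 0.7747 × 8.53% = 11.69%

11.69%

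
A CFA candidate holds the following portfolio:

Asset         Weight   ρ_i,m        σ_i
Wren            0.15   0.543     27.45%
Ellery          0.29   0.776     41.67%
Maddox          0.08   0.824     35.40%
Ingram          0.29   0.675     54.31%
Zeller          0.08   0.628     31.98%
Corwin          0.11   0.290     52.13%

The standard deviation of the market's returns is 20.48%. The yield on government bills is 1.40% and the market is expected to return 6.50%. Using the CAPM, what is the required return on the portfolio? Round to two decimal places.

8.33%

β_Wren = 0.543 × 27.45% / 20.48% = 0.7278
β_Ellery = 0.776 × 41.67% / 20.48% = 1.5789
β_Maddox = 0.824 × 35.40% / 20.48% = 1.4243
β_Ingram = 0.675 × 54.31% / 20.48% = 1.7900
β_Zeller = 0.628 × 31.98% / 20.48% = 0.9806
β_Corwin = 0.290 × 52.13% / 20.48% = 0.7382
β_P = Σ w_i β_i = 0.15×0.7278 + 0.29×1.5789 + 0.08×1.4243 + 0.29×1.7900 + 0.08×0.9806 + 0.11×0.7382 = 1.3597
MRP = 6.50% − 1.40% = 5.10%
E(R_P) = R_f + β_P × MRP = 1.40% + 1.3597 × 5.10% = 8.33%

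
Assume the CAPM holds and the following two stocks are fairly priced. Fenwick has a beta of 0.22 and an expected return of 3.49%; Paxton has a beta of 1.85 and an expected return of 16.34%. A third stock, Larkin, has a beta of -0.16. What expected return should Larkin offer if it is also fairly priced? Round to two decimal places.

0.49%

MRP (SML slope) = (16.34% − 3.49%) / (1.85 − 0.22) = 12.85% / 1.63 = 7.8834%
R_f (intercept) = 3.49% − 0.22 × 7.8834% = 1.7557%
E(R_Larkin) = R_f + β × MRP = 1.7557% + -0.16 × 7.8834% = 0.49%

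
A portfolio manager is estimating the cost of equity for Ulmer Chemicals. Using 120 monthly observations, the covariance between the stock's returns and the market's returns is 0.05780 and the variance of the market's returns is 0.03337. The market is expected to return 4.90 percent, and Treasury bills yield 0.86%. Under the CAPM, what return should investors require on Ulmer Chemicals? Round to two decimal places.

7.86%

β = Cov(R_i, R_m) / Var(R_m) = 0.05780 / 0.03337 = 1.7321
MRP = 4.90% − 0.86% = 4.04%
E(R) = R_f + β × MRP = 0.86% + 1.7321 × 4.04% = 7.86%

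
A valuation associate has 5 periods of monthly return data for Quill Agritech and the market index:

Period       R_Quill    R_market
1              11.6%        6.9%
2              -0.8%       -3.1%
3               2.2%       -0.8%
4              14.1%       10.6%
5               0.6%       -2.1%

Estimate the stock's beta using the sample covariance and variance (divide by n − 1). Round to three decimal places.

Mean R_i = (11.6 − 0.8 + 2.2 + 14.1 + 0.6) / 5 = 5.5400%
Mean R_m = (6.9 − 3.1 − 0.8 + 10.6 − 2.1) / 5 = 2.3000%
Σ(R_i − R̄_i)(R_m − R̄_m) = 165.2500  ⇒  Cov = 165.2500 / 4 = 41.3125
Σ(R_m − R̄_m)² = 148.1800  ⇒  Var(R_m) = 148.1800 / 4 = 37.0450
β = Cov / Var(R_m) = 41.3125 / 37.0450 = 1.1152

1.115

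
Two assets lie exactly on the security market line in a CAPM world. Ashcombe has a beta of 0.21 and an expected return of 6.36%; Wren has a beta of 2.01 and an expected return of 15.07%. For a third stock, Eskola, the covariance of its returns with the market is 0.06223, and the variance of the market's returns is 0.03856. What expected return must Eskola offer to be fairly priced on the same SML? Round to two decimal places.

MRP = (15.07% − 6.36%) / (2.01 − 0.21) = 4.8389%
R_f = 6.36% − 0.21 × 4.8389% = 5.3438%
β_Eskola = Cov / Var(R_m) = 0.06223 / 0.03856 = 1.6138
E(R_Eskola) = R_f + β × MRP = 5.3438% + 1.6138 × 4.8389% = 13.15%

13.15%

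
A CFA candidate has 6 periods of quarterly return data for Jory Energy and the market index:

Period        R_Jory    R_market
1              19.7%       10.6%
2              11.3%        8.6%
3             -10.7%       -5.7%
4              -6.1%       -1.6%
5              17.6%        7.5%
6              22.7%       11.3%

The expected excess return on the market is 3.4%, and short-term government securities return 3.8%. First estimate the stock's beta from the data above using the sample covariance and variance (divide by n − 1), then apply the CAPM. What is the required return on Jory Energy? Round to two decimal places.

10.46%

Mean R_i = (19.7 + 11.3 − 10.7 − 6.1 + 17.6 + 22.7) / 6 = 9.0833%
Mean R_m = (10.6 + 8.6 − 5.7 − 1.6 + 7.5 + 11.3) / 6 = 5.1167%
Σ(R_i − R̄_i)(R_m − R̄_m) = 486.4017  ⇒  Cov = 486.4017 / 5 = 97.2803
Σ(R_m − R̄_m)² = 248.2283  ⇒  Var(R_m) = 248.2283 / 5 = 49.6457
β = Cov / Var(R_m) = 97.2803 / 49.6457 = 1.9595
E(R) = R_f + β × MRP = 3.8% + 1.9595 × 3.4% = 10.46%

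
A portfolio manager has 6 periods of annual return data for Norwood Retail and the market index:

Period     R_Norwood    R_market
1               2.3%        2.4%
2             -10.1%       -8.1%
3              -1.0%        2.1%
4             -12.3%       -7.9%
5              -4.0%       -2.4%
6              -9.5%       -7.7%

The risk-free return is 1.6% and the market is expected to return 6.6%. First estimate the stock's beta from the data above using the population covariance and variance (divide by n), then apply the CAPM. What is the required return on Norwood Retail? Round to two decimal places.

7.20%

Mean R_i = (2.3 − 10.1 − 1.0 − 12.3 − 4.0 − 9.5) / 6 = -5.7667%
Mean R_m = (2.4 − 8.1 + 2.1 − 7.9 − 2.4 − 7.7) / 6 = -3.6000%
Σ(R_i − R̄_i)(R_m − R̄_m) = 140.5900  ⇒  Cov = 140.5900 / 6 = 23.4317
Σ(R_m − R̄_m)² = 125.4800  ⇒  Var(R_m) = 125.4800 / 6 = 20.9133
β = Cov / Var(R_m) = 23.4317 / 20.9133 = 1.1204
MRP = 6.6% − 1.6% = 5.00%
E(R) = R_f + β × MRP = 1.6% + 1.1204 × 5.0% = 7.20%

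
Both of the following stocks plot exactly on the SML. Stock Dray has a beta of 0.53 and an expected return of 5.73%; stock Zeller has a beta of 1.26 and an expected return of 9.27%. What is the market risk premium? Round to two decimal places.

4.85%

Both satisfy E(R) = R_f + β·MRP, so the slope of the SML is
MRP = (9.27% − 5.73%) / (1.26 − 0.53) = 3.54% / 0.73 = 4.8493%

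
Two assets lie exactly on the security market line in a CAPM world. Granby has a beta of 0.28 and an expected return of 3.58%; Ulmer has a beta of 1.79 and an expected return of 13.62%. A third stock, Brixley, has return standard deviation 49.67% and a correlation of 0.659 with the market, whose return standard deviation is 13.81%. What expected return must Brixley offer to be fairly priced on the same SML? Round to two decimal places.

17.48%

MRP = (13.62% − 3.58%) / (1.79 − 0.28) = 6.6490%
R_f = 3.58% − 0.28 × 6.6490% = 1.7183%
β_Brixley = ρ·σ_i/σ_m = 0.659 × 49.67 / 13.81 = 2.3702
E(R_Brixley) = R_f + β × MRP = 1.7183% + 2.3702 × 6.6490% = 17.48%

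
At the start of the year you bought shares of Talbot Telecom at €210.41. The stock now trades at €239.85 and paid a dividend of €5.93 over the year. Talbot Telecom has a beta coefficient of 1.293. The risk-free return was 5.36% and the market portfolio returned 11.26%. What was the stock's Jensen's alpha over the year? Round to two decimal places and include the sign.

+3.82%

Realised HPR = (P1 + D1 − P0) / P0 = (239.85 + 5.93 − 210.41) / 210.41 = 35.37 / 210.41 = 16.8100%
MRP = 11.26% − 5.36% = 5.90%
CAPM required = R_f + β·MRP = 5.36% + 1.293 × 5.90% = 12.98870%
α = realised − required = 16.8100% − 12.98870% = +3.82%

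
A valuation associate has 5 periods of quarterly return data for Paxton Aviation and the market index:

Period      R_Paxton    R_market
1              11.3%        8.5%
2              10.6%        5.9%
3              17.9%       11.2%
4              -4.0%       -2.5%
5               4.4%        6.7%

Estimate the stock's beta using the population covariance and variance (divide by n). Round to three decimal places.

1.499

Mean R_i = (11.3 + 10.6 + 17.9 − 4.0 + 4.4) / 5 = 8.0400%
Mean R_m = (8.5 + 5.9 + 11.2 − 2.5 + 6.7) / 5 = 5.9600%
Σ(R_i − R̄_i)(R_m − R̄_m) = 158.9580  ⇒  Cov = 158.9580 / 5 = 31.7916
Σ(R_m − R̄_m)² = 106.0320  ⇒  Var(R_m) = 106.0320 / 5 = 21.2064
β = Cov / Var(R_m) = 31.7916 / 21.2064 = 1.4992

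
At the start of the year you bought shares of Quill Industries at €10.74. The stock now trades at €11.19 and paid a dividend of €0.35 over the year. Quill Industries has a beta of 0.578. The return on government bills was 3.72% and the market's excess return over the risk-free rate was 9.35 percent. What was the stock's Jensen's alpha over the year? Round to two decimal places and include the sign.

-1.68%

Realised HPR = (P1 + D1 − P0) / P0 = (11.19 + 0.35 − 10.74) / 10.74 = 0.80 / 10.74 = 7.4488%
CAPM required = R_f + β·MRP = 3.72% + 0.578 × 9.35% = 9.12430%
α = realised − required = 7.4488% − 9.12430% = -1.68%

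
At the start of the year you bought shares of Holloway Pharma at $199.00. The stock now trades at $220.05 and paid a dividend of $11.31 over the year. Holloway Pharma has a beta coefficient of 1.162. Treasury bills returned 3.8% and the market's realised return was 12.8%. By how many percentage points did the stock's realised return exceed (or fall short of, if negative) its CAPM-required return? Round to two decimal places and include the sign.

Realised HPR = (P1 + D1 − P0) / P0 = (220.05 + 11.31 − 199.00) / 199.00 = 32.36 / 199.00 = 16.2613%
MRP = 12.8% − 3.8% = 9.00%
CAPM required = R_f + β·MRP = 3.8% + 1.162 × 9.0% = 14.2580%
α = realised − required = 16.2613% − 14.2580% = +2.00%

+2.00%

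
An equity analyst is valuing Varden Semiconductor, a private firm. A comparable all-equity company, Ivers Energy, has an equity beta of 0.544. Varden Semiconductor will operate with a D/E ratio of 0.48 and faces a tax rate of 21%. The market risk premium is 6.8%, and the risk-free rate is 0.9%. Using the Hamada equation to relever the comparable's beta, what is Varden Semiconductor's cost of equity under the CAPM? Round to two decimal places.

6.00%

β_L = β_U × [1 + (1 − t)(D/E)] = 0.544 × [1 + (1 − 0.21) × 0.48]
    = 0.544 × [1 + 0.79 × 0.48] = 0.544 × 1.3792 = 0.7503
E(R) = R_f + β_L × MRP = 0.9% + 0.7503 × 6.8% = 6.00%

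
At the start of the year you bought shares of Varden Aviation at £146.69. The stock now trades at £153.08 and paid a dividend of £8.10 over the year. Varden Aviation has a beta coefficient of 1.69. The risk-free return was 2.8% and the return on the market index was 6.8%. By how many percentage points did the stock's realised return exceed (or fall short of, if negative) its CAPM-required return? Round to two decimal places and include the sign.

+0.32%

Realised HPR = (P1 + D1 − P0) / P0 = (153.08 + 8.10 − 146.69) / 146.69 = 14.49 / 146.69 = 9.8780%
MRP = 6.8% − 2.8% = 4.00%
CAPM required = R_f + β·MRP = 2.8% + 1.69 × 4.0% = 9.5600%
α = realised − required = 9.8780% − 9.5600% = +0.32%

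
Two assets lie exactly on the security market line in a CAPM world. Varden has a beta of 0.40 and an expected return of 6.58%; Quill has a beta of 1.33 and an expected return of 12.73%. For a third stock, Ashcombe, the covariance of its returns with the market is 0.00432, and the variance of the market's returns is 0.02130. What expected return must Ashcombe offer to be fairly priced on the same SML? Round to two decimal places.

MRP = (12.73% − 6.58%) / (1.33 − 0.40) = 6.6129%
R_f = 6.58% − 0.40 × 6.6129% = 3.9348%
β_Ashcombe = Cov / Var(R_m) = 0.00432 / 0.02130 = 0.2028
E(R_Ashcombe) = R_f + β × MRP = 3.9348% + 0.2028 × 6.6129% = 5.28%

5.28%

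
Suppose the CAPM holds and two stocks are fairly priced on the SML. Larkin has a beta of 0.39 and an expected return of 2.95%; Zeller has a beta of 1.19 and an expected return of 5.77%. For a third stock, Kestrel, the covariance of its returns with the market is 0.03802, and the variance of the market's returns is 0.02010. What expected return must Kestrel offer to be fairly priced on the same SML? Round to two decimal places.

8.24%

MRP = (5.77% − 2.95%) / (1.19 − 0.39) = 3.5250%
R_f = 2.95% − 0.39 × 3.5250% = 1.5753%
β_Kestrel = Cov / Var(R_m) = 0.03802 / 0.02010 = 1.8915
E(R_Kestrel) = R_f + β × MRP = 1.5753% + 1.8915 × 3.5250% = 8.24%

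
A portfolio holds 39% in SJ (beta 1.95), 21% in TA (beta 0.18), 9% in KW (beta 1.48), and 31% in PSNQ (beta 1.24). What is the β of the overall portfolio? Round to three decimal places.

β_P = Σ w_i β_i = 0.39×1.95 + 0.21×0.18 + 0.09×1.48 + 0.31×1.24 = 1.3159

1.316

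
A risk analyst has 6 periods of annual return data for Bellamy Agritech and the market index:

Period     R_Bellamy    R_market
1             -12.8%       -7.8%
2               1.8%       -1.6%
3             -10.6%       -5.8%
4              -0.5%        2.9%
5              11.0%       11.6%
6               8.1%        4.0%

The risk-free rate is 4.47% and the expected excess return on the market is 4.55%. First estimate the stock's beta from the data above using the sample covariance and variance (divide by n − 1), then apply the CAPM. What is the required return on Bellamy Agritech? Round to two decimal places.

Mean R_i = (-12.8 + 1.8 − 10.6 − 0.5 + 11.0 + 8.1) / 6 = -0.5000%
Mean R_m = (-7.8 − 1.6 − 5.8 + 2.9 + 11.6 + 4.0) / 6 = 0.5500%
Σ(R_i − R̄_i)(R_m − R̄_m) = 318.6400  ⇒  Cov = 318.6400 / 5 = 63.7280
Σ(R_m − R̄_m)² = 254.1950  ⇒  Var(R_m) = 254.1950 / 5 = 50.8390
β = Cov / Var(R_m) = 63.7280 / 50.8390 = 1.2535
E(R) = R_f + β × MRP = 4.47% + 1.2535 × 4.55% = 10.17%

10.17%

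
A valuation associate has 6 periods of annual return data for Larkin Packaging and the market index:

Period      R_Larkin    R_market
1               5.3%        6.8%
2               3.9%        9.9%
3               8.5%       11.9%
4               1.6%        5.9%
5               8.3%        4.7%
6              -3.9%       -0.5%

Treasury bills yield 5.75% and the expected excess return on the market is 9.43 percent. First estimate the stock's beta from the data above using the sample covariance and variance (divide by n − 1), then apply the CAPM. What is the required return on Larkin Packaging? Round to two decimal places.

13.15%

Mean R_i = (5.3 + 3.9 + 8.5 + 1.6 + 8.3 − 3.9) / 6 = 3.9500%
Mean R_m = (6.8 + 9.9 + 11.9 + 5.9 + 4.7 − 0.5) / 6 = 6.4500%
Σ(R_i − R̄_i)(R_m − R̄_m) = 73.3350  ⇒  Cov = 73.3350 / 5 = 14.6670
Σ(R_m − R̄_m)² = 93.3950  ⇒  Var(R_m) = 93.3950 / 5 = 18.6790
β = Cov / Var(R_m) = 14.6670 / 18.6790 = 0.7852
E(R) = R_f + β × MRP = 5.75% + 0.7852 × 9.43% = 13.15%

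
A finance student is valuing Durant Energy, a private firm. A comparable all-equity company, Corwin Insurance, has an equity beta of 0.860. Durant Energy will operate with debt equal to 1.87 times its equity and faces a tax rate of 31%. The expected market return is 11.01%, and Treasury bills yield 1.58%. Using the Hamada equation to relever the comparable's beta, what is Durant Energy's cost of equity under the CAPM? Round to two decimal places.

β_L = β_U × [1 + (1 − t)(D/E)] = 0.860 × [1 + (1 − 0.31) × 1.87]
    = 0.860 × [1 + 0.69 × 1.87] = 0.860 × 2.2903 = 1.9697
MRP = 11.01% − 1.58% = 9.43%
E(R) = R_f + β_L × MRP = 1.58% + 1.9697 × 9.43% = 20.15%

20.15%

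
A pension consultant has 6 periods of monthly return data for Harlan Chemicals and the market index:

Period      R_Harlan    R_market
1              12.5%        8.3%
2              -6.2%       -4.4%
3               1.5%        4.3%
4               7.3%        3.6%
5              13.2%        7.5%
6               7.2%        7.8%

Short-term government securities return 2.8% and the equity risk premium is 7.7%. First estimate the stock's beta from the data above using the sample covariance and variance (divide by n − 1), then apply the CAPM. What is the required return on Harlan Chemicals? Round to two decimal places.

Mean R_i = (12.5 − 6.2 + 1.5 + 7.3 + 13.2 + 7.2) / 6 = 5.9167%
Mean R_m = (8.3 − 4.4 + 4.3 + 3.6 + 7.5 + 7.8) / 6 = 4.5167%
Σ(R_i − R̄_i)(R_m − R̄_m) = 158.5783  ⇒  Cov = 158.5783 / 5 = 31.7157
Σ(R_m − R̄_m)² = 114.3883  ⇒  Var(R_m) = 114.3883 / 5 = 22.8777
β = Cov / Var(R_m) = 31.7157 / 22.8777 = 1.3863
E(R) = R_f + β × MRP = 2.8% + 1.3863 × 7.7% = 13.47%

13.47%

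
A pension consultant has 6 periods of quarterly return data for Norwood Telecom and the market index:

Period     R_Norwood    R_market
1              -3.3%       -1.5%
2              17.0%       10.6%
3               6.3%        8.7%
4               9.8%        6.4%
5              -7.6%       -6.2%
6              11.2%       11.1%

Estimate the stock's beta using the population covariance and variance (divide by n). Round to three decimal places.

1.240

Mean R_i = (-3.3 + 17.0 + 6.3 + 9.8 − 7.6 + 11.2) / 6 = 5.5667%
Mean R_m = (-1.5 + 10.6 + 8.7 + 6.4 − 6.2 + 11.1) / 6 = 4.8500%
Σ(R_i − R̄_i)(R_m − R̄_m) = 312.1300  ⇒  Cov = 312.1300 / 6 = 52.0217
Σ(R_m − R̄_m)² = 251.7750  ⇒  Var(R_m) = 251.7750 / 6 = 41.9625
β = Cov / Var(R_m) = 52.0217 / 41.9625 = 1.2397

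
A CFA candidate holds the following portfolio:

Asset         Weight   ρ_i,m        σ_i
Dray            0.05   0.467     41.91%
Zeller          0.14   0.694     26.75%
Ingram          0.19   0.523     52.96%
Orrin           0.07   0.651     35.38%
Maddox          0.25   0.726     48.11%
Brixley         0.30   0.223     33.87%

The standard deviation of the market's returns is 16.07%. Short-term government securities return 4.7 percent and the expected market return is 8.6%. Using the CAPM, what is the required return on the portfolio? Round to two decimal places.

9.91%

β_Dray = 0.467 × 41.91% / 16.07% = 1.2179
β_Zeller = 0.694 × 26.75% / 16.07% = 1.1552
β_Ingram = 0.523 × 52.96% / 16.07% = 1.7236
β_Orrin = 0.651 × 35.38% / 16.07% = 1.4333
β_Maddox = 0.726 × 48.11% / 16.07% = 2.1735
β_Brixley = 0.223 × 33.87% / 16.07% = 0.4700
β_P = Σ w_i β_i = 0.05×1.2179 + 0.14×1.1552 + 0.19×1.7236 + 0.07×1.4333 + 0.25×2.1735 + 0.30×0.4700 = 1.3348
MRP = 8.6% − 4.7% = 3.90%
E(R_P) = R_f + β_P × MRP = 4.7% + 1.3348 × 3.9% = 9.91%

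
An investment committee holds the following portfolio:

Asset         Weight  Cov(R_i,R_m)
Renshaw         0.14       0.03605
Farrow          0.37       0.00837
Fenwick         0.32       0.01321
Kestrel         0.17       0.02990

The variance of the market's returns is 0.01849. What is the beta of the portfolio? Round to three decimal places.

0.944

β_Renshaw = 0.03605 / 0.01849 = 1.9497
β_Farrow = 0.00837 / 0.01849 = 0.4527
β_Fenwick = 0.01321 / 0.01849 = 0.7144
β_Kestrel = 0.02990 / 0.01849 = 1.6171
β_P = Σ w_i β_i = 0.14×1.9497 + 0.37×0.4527 + 0.32×0.7144 + 0.17×1.6171 = 0.9440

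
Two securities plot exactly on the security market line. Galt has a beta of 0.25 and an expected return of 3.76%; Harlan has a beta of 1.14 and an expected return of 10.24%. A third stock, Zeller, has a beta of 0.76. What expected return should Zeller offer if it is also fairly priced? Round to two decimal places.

7.47%

MRP (SML slope) = (10.24% − 3.76%) / (1.14 − 0.25) = 6.48% / 0.89 = 7.2809%
R_f (intercept) = 3.76% − 0.25 × 7.2809% = 1.9398%
E(R_Zeller) = R_f + β × MRP = 1.9398% + 0.76 × 7.2809% = 7.47%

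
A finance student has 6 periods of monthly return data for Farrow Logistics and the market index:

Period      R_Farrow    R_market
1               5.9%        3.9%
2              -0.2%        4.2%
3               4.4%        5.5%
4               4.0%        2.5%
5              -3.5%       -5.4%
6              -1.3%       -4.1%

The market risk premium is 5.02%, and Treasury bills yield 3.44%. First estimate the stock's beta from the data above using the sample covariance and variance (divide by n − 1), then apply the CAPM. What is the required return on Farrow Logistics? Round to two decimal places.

6.71%

Mean R_i = (5.9 − 0.2 + 4.4 + 4.0 − 3.5 − 1.3) / 6 = 1.5500%
Mean R_m = (3.9 + 4.2 + 5.5 + 2.5 − 5.4 − 4.1) / 6 = 1.1000%
Σ(R_i − R̄_i)(R_m − R̄_m) = 70.3700  ⇒  Cov = 70.3700 / 5 = 14.0740
Σ(R_m − R̄_m)² = 108.0600  ⇒  Var(R_m) = 108.0600 / 5 = 21.6120
β = Cov / Var(R_m) = 14.0740 / 21.6120 = 0.6512
E(R) = R_f + β × MRP = 3.44% + 0.6512 × 5.02% = 6.71%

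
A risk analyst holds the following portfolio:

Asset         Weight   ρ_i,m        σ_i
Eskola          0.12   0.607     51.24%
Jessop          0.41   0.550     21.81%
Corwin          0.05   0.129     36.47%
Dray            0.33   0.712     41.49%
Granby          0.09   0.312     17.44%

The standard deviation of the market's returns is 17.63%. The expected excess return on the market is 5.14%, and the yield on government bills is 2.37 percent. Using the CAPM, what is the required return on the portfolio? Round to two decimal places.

β_Eskola = 0.607 × 51.24% / 17.63% = 1.7642
β_Jessop = 0.550 × 21.81% / 17.63% = 0.6804
β_Corwin = 0.129 × 36.47% / 17.63% = 0.2669
β_Dray = 0.712 × 41.49% / 17.63% = 1.6756
β_Granby = 0.312 × 17.44% / 17.63% = 0.3086
β_P = Σ w_i β_i = 0.12×1.7642 + 0.41×0.6804 + 0.05×0.2669 + 0.33×1.6756 + 0.09×0.3086 = 1.0847
E(R_P) = R_f + β_P × MRP = 2.37% + 1.0847 × 5.14% = 7.95%

7.95%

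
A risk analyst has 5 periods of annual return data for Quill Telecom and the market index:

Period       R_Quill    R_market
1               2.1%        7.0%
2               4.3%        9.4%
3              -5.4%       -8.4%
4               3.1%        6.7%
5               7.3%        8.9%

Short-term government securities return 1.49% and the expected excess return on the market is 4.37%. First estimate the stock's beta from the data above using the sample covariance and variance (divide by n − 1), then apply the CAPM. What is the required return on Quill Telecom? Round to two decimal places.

Mean R_i = (2.1 + 4.3 − 5.4 + 3.1 + 7.3) / 5 = 2.2800%
Mean R_m = (7.0 + 9.4 − 8.4 + 6.7 + 8.9) / 5 = 4.7200%
Σ(R_i − R̄_i)(R_m − R̄_m) = 132.4120  ⇒  Cov = 132.4120 / 4 = 33.1030
Σ(R_m − R̄_m)² = 220.6280  ⇒  Var(R_m) = 220.6280 / 4 = 55.1570
β = Cov / Var(R_m) = 33.1030 / 55.1570 = 0.6002
E(R) = R_f + β × MRP = 1.49% + 0.6002 × 4.37% = 4.11%

4.11%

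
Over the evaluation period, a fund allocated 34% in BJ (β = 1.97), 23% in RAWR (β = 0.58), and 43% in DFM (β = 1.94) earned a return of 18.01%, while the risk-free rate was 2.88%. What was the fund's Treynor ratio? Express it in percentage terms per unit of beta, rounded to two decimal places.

9.24%

β_P = 0.34×1.97 + 0.23×0.58 + 0.43×1.94 = 1.6374
Treynor = (R_P − R_f) / β_P = (18.01% − 2.88%) / 1.6374 = 15.13% / 1.6374 = 9.24%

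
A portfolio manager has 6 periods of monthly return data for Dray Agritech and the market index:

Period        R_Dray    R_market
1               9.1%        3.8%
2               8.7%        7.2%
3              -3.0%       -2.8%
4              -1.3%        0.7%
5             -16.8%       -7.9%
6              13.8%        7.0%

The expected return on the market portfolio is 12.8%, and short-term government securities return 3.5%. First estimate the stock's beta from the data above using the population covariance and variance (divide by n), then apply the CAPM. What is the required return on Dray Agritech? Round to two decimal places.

Mean R_i = (9.1 + 8.7 − 3.0 − 1.3 − 16.8 + 13.8) / 6 = 1.7500%
Mean R_m = (3.8 + 7.2 − 2.8 + 0.7 − 7.9 + 7.0) / 6 = 1.3333%
Σ(R_i − R̄_i)(R_m − R̄_m) = 320.0300  ⇒  Cov = 320.0300 / 6 = 53.3383
Σ(R_m − R̄_m)² = 175.3533  ⇒  Var(R_m) = 175.3533 / 6 = 29.2256
β = Cov / Var(R_m) = 53.3383 / 29.2256 = 1.8251
MRP = 12.8% − 3.5% = 9.30%
E(R) = R_f + β × MRP = 3.5% + 1.8251 × 9.3% = 20.47%

20.47%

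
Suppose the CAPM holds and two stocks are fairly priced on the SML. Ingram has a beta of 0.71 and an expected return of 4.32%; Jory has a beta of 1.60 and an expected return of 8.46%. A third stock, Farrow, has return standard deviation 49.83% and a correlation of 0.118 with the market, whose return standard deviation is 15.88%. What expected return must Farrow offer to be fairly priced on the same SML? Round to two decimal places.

MRP = (8.46% − 4.32%) / (1.60 − 0.71) = 4.6517%
R_f = 4.32% − 0.71 × 4.6517% = 1.0173%
β_Farrow = ρ·σ_i/σ_m = 0.118 × 49.83 / 15.88 = 0.3703
E(R_Farrow) = R_f + β × MRP = 1.0173% + 0.3703 × 4.6517% = 2.74%

2.74%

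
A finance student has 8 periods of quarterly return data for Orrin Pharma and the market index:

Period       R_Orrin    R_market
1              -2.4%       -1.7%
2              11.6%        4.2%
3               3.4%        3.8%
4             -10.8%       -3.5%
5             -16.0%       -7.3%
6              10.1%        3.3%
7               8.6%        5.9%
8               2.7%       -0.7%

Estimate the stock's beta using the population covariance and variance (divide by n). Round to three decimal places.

2.066

Mean R_i = (-2.4 + 11.6 + 3.4 − 10.8 − 16.0 + 10.1 + 8.6 + 2.7) / 8 = 0.9000%
Mean R_m = (-1.7 + 4.2 + 3.8 − 3.5 − 7.3 + 3.3 + 5.9 − 0.7) / 8 = 0.5000%
Σ(R_i − R̄_i)(R_m − R̄_m) = 298.9000  ⇒  Cov = 298.9000 / 8 = 37.3625
Σ(R_m − R̄_m)² = 144.7000  ⇒  Var(R_m) = 144.7000 / 8 = 18.0875
β = Cov / Var(R_m) = 37.3625 / 18.0875 = 2.0657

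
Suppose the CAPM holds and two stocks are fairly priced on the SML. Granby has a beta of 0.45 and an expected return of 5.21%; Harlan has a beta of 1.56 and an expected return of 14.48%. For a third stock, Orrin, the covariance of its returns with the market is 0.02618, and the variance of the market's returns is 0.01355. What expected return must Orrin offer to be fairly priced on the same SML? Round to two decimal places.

17.59%

MRP = (14.48% − 5.21%) / (1.56 − 0.45) = 8.3514%
R_f = 5.21% − 0.45 × 8.3514% = 1.4519%
β_Orrin = Cov / Var(R_m) = 0.02618 / 0.01355 = 1.9321
E(R_Orrin) = R_f + β × MRP = 1.4519% + 1.9321 × 8.3514% = 17.59%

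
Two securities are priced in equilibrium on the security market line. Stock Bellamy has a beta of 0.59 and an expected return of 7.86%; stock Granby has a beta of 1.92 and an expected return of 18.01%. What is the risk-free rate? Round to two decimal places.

3.36%

Both satisfy E(R) = R_f + β·MRP, so the slope of the SML is
MRP = (18.01% − 7.86%) / (1.92 − 0.59) = 10.15% / 1.33 = 7.6316%
R_f = E(R_Bellamy) − β_Bellamy·MRP = 7.86% − 0.59 × 7.6316% = 3.3574%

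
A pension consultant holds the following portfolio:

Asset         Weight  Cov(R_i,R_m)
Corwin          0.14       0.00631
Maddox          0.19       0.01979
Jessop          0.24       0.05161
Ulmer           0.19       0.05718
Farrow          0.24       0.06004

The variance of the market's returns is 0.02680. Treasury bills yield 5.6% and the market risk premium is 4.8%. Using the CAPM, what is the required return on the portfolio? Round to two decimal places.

β_Corwin = 0.00631 / 0.02680 = 0.2354
β_Maddox = 0.01979 / 0.02680 = 0.7384
β_Jessop = 0.05161 / 0.02680 = 1.9257
β_Ulmer = 0.05718 / 0.02680 = 2.1336
β_Farrow = 0.06004 / 0.02680 = 2.2403
β_P = Σ w_i β_i = 0.14×0.2354 + 0.19×0.7384 + 0.24×1.9257 + 0.19×2.1336 + 0.24×2.2403 = 1.5785
E(R_P) = R_f + β_P × MRP = 5.6% + 1.5785 × 4.8% = 13.18%

13.18%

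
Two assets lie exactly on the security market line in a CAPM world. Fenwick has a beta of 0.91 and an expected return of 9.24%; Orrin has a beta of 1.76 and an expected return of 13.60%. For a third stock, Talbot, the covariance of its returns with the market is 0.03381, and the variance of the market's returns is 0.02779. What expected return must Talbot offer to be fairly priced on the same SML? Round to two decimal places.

10.81%

MRP = (13.60% − 9.24%) / (1.76 − 0.91) = 5.1294%
R_f = 9.24% − 0.91 × 5.1294% = 4.5722%
β_Talbot = Cov / Var(R_m) = 0.03381 / 0.02779 = 1.2166
E(R_Talbot) = R_f + β × MRP = 4.5722% + 1.2166 × 5.1294% = 10.81%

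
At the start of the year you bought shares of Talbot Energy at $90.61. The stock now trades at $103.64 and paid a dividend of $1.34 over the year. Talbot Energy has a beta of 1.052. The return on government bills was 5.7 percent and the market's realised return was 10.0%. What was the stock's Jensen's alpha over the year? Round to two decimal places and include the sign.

Realised HPR = (P1 + D1 − P0) / P0 = (103.64 + 1.34 − 90.61) / 90.61 = 14.37 / 90.61 = 15.8592%
MRP = 10.0% − 5.7% = 4.30%
CAPM required = R_f + β·MRP = 5.7% + 1.052 × 4.3% = 10.2236%
α = realised − required = 15.8592% − 10.2236% = +5.64%

+5.64%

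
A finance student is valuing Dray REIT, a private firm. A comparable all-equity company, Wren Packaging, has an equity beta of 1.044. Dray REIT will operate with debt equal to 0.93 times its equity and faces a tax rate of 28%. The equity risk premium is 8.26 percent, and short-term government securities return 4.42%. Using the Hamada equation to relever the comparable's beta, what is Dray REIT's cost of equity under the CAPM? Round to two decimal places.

18.82%

β_L = β_U × [1 + (1 − t)(D/E)] = 1.044 × [1 + (1 − 0.28) × 0.93]
    = 1.044 × [1 + 0.72 × 0.93] = 1.044 × 1.6696 = 1.7431
E(R) = R_f + β_L × MRP = 4.42% + 1.7431 × 8.26% = 18.82%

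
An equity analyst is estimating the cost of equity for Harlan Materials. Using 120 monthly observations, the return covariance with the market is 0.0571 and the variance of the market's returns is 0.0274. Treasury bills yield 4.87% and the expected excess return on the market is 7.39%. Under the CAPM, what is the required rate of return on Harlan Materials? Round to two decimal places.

20.27%

β = Cov(R_i, R_m) / Var(R_m) = 0.0571 / 0.0274 = 2.0839
E(R) = R_f + β × MRP = 4.87% + 2.0839 × 7.39% = 20.27%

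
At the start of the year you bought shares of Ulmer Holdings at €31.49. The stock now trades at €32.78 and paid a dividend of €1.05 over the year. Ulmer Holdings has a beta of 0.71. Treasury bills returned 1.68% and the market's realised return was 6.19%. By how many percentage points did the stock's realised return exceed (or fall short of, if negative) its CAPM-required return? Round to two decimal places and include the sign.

Realised HPR = (P1 + D1 − P0) / P0 = (32.78 + 1.05 − 31.49) / 31.49 = 2.34 / 31.49 = 7.4309%
MRP = 6.19% − 1.68% = 4.51%
CAPM required = R_f + β·MRP = 1.68% + 0.71 × 4.51% = 4.8821%
α = realised − required = 7.4309% − 4.8821% = +2.55%

+2.55%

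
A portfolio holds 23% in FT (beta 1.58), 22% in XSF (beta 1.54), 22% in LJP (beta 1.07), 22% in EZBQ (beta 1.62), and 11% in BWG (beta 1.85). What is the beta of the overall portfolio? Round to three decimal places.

β_P = Σ w_i β_i = 0.23×1.58 + 0.22×1.54 + 0.22×1.07 + 0.22×1.62 + 0.11×1.85 = 1.4975

1.498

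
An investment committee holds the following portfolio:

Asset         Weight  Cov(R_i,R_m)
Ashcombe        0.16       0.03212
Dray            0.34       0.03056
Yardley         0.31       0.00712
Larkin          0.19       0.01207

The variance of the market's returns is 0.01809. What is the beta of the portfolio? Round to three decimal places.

β_Ashcombe = 0.03212 / 0.01809 = 1.7756
β_Dray = 0.03056 / 0.01809 = 1.6893
β_Yardley = 0.00712 / 0.01809 = 0.3936
β_Larkin = 0.01207 / 0.01809 = 0.6672
β_P = Σ w_i β_i = 0.16×1.7756 + 0.34×1.6893 + 0.31×0.3936 + 0.19×0.6672 = 1.1072

1.107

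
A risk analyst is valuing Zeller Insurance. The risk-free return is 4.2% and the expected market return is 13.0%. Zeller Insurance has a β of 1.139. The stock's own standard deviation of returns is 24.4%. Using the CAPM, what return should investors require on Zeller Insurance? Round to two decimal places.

Market risk premium = E(R_m) − R_f = 13.0% − 4.2% = 8.80%
E(R) = R_f + β × MRP = 4.2% + 1.139 × 8.8% = 14.22%

14.22%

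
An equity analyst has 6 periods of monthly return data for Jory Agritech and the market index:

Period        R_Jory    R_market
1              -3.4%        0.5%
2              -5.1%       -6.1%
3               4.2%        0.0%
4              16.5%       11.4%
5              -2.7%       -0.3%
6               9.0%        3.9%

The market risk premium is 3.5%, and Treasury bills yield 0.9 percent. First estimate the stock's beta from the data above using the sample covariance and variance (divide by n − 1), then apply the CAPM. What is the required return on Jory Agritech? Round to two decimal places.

5.58%

Mean R_i = (-3.4 − 5.1 + 4.2 + 16.5 − 2.7 + 9.0) / 6 = 3.0833%
Mean R_m = (0.5 − 6.1 + 0.0 + 11.4 − 0.3 + 3.9) / 6 = 1.5667%
Σ(R_i − R̄_i)(R_m − R̄_m) = 224.4367  ⇒  Cov = 224.4367 / 5 = 44.8873
Σ(R_m − R̄_m)² = 167.9933  ⇒  Var(R_m) = 167.9933 / 5 = 33.5987
β = Cov / Var(R_m) = 44.8873 / 33.5987 = 1.3360
E(R) = R_f + β × MRP = 0.9% + 1.3360 × 3.5% = 5.58%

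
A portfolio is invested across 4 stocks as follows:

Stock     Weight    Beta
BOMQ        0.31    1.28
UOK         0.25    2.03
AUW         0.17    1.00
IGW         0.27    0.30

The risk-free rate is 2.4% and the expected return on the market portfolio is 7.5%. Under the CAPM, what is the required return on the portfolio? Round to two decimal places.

8.29%

β_P = Σ w_i β_i = 0.31×1.28 + 0.25×2.03 + 0.17×1.00 + 0.27×0.30 = 1.1553
MRP = 7.5% − 2.4% = 5.10%
E(R_P) = R_f + β_P × MRP = 2.4% + 1.1553 × 5.1% = 8.29%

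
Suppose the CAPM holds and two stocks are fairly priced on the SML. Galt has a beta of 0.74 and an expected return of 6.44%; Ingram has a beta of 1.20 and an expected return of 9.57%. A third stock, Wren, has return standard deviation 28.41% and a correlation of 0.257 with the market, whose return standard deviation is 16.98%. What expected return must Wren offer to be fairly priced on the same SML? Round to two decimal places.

4.33%

MRP = (9.57% − 6.44%) / (1.20 − 0.74) = 6.8043%
R_f = 6.44% − 0.74 × 6.8043% = 1.4048%
β_Wren = ρ·σ_i/σ_m = 0.257 × 28.41 / 16.98 = 0.4300
E(R_Wren) = R_f + β × MRP = 1.4048% + 0.4300 × 6.8043% = 4.33%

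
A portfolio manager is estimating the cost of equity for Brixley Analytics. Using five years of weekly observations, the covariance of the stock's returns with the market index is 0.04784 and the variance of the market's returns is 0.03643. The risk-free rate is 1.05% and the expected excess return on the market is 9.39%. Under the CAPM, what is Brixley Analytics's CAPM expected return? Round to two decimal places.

13.38%

β = Cov(R_i, R_m) / Var(R_m) = 0.04784 / 0.03643 = 1.3132
E(R) = R_f + β × MRP = 1.05% + 1.3132 × 9.39% = 13.38%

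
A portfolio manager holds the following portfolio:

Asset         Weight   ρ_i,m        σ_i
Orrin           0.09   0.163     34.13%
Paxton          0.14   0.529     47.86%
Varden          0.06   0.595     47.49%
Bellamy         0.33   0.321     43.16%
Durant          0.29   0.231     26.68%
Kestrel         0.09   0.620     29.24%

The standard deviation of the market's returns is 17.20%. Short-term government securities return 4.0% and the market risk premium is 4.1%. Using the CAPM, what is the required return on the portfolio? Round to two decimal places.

β_Orrin = 0.163 × 34.13% / 17.20% = 0.3234
β_Paxton = 0.529 × 47.86% / 17.20% = 1.4720
β_Varden = 0.595 × 47.49% / 17.20% = 1.6428
β_Bellamy = 0.321 × 43.16% / 17.20% = 0.8055
β_Durant = 0.231 × 26.68% / 17.20% = 0.3583
β_Kestrel = 0.620 × 29.24% / 17.20% = 1.0540
β_P = Σ w_i β_i = 0.09×0.3234 + 0.14×1.4720 + 0.06×1.6428 + 0.33×0.8055 + 0.29×0.3583 + 0.09×1.0540 = 0.7983
E(R_P) = R_f + β_P × MRP = 4.0% + 0.7983 × 4.1% = 7.27%

7.27%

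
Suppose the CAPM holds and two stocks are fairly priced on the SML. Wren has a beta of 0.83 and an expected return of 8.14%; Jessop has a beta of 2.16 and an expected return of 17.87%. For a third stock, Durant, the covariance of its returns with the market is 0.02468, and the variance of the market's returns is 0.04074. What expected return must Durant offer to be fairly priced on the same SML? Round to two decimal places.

6.50%

MRP = (17.87% − 8.14%) / (2.16 − 0.83) = 7.3158%
R_f = 8.14% − 0.83 × 7.3158% = 2.0679%
β_Durant = Cov / Var(R_m) = 0.02468 / 0.04074 = 0.6058
E(R_Durant) = R_f + β × MRP = 2.0679% + 0.6058 × 7.3158% = 6.50%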